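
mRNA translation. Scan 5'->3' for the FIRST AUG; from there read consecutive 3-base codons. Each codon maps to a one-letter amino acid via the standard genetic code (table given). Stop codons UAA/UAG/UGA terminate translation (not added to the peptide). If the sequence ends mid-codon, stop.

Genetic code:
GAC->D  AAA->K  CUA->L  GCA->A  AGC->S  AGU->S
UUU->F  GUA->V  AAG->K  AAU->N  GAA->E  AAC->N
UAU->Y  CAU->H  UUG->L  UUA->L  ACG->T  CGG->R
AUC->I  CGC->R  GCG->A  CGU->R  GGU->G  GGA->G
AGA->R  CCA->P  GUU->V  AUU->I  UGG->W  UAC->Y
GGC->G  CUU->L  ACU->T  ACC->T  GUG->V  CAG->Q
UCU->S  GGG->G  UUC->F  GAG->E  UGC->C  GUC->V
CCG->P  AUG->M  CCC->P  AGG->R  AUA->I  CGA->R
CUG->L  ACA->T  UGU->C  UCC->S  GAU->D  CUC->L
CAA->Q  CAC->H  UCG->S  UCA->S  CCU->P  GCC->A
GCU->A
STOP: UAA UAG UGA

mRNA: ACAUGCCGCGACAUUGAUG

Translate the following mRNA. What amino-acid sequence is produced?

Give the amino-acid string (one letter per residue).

start AUG at pos 2
pos 2: AUG -> M; peptide=M
pos 5: CCG -> P; peptide=MP
pos 8: CGA -> R; peptide=MPR
pos 11: CAU -> H; peptide=MPRH
pos 14: UGA -> STOP

Answer: MPRH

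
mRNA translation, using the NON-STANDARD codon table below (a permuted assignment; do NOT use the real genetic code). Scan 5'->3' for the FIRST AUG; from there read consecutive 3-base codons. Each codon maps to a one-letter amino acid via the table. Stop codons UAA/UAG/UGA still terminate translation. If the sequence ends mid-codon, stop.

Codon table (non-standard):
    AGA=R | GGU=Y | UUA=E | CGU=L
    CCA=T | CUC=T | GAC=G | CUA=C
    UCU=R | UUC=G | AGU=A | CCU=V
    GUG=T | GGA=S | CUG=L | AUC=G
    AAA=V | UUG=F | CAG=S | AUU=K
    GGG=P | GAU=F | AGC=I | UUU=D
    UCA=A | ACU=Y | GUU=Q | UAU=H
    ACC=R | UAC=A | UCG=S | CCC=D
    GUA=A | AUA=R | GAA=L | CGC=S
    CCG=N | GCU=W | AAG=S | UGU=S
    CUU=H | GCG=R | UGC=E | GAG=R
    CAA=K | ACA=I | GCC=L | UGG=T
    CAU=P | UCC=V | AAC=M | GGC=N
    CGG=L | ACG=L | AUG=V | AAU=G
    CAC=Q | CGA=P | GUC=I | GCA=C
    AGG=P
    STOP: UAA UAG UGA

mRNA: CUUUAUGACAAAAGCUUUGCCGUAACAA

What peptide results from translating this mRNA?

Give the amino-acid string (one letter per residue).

Answer: VIVWFN

Derivation:
start AUG at pos 4
pos 4: AUG -> V; peptide=V
pos 7: ACA -> I; peptide=VI
pos 10: AAA -> V; peptide=VIV
pos 13: GCU -> W; peptide=VIVW
pos 16: UUG -> F; peptide=VIVWF
pos 19: CCG -> N; peptide=VIVWFN
pos 22: UAA -> STOP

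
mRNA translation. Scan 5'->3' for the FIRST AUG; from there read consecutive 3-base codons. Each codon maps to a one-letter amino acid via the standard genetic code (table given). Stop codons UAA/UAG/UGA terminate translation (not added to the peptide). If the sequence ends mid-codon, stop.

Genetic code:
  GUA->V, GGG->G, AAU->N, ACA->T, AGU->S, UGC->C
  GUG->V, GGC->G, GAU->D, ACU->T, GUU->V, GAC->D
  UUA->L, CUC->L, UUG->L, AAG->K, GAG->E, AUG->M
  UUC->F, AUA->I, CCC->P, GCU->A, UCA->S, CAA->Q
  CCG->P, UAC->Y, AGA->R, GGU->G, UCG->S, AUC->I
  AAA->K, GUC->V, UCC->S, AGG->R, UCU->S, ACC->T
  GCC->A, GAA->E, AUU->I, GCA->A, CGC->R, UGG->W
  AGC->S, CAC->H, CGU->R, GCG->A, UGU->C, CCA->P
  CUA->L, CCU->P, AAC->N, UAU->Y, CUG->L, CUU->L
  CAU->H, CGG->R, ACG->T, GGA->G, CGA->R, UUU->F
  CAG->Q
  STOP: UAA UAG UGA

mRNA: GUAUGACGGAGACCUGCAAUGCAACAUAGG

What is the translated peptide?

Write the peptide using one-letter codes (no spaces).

Answer: MTETCNAT

Derivation:
start AUG at pos 2
pos 2: AUG -> M; peptide=M
pos 5: ACG -> T; peptide=MT
pos 8: GAG -> E; peptide=MTE
pos 11: ACC -> T; peptide=MTET
pos 14: UGC -> C; peptide=MTETC
pos 17: AAU -> N; peptide=MTETCN
pos 20: GCA -> A; peptide=MTETCNA
pos 23: ACA -> T; peptide=MTETCNAT
pos 26: UAG -> STOP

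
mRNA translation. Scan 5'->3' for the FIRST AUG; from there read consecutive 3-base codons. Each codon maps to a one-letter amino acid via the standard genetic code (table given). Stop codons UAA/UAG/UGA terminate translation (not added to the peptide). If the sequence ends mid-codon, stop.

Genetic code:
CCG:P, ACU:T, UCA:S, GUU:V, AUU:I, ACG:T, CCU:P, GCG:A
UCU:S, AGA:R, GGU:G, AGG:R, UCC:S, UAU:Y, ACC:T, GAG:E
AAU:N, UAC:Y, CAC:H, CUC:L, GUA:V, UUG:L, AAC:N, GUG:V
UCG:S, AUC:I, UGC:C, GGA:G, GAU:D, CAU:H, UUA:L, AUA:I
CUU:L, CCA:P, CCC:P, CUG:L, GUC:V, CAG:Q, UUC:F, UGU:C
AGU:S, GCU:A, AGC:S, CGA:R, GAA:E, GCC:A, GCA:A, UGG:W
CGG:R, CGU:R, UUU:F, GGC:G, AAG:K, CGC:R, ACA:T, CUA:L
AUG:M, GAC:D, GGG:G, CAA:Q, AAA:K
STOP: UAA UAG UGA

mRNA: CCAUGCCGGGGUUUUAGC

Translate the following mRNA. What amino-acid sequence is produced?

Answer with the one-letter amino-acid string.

Answer: MPGF

Derivation:
start AUG at pos 2
pos 2: AUG -> M; peptide=M
pos 5: CCG -> P; peptide=MP
pos 8: GGG -> G; peptide=MPG
pos 11: UUU -> F; peptide=MPGF
pos 14: UAG -> STOP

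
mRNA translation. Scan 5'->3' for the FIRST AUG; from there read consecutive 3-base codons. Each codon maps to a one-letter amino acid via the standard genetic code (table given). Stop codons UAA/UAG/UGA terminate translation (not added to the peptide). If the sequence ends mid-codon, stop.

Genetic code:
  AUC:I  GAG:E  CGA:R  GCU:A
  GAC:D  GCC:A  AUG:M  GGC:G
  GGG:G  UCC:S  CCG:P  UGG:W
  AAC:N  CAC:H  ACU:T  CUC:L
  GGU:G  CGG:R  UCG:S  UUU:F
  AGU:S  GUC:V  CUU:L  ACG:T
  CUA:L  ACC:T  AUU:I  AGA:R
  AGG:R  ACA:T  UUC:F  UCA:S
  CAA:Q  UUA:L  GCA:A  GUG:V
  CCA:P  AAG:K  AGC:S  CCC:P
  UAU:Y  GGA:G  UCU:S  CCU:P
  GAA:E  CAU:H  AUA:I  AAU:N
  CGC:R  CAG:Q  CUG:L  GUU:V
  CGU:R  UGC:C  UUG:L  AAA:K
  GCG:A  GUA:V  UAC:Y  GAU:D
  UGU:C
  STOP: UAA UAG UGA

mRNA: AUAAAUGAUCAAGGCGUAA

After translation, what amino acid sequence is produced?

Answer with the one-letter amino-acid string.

start AUG at pos 4
pos 4: AUG -> M; peptide=M
pos 7: AUC -> I; peptide=MI
pos 10: AAG -> K; peptide=MIK
pos 13: GCG -> A; peptide=MIKA
pos 16: UAA -> STOP

Answer: MIKA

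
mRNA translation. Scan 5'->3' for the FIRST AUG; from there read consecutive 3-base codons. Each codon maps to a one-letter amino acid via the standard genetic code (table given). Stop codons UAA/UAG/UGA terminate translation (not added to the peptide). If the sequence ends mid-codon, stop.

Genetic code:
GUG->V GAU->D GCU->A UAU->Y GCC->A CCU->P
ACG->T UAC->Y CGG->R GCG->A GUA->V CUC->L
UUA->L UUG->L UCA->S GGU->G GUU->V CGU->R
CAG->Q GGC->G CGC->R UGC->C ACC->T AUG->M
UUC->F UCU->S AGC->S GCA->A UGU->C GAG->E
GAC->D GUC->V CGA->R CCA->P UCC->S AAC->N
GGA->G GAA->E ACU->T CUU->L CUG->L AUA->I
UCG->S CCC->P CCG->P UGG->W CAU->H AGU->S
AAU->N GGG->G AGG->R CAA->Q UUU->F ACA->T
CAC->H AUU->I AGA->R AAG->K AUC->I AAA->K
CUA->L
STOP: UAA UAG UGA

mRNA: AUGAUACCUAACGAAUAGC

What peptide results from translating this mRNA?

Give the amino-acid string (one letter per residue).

start AUG at pos 0
pos 0: AUG -> M; peptide=M
pos 3: AUA -> I; peptide=MI
pos 6: CCU -> P; peptide=MIP
pos 9: AAC -> N; peptide=MIPN
pos 12: GAA -> E; peptide=MIPNE
pos 15: UAG -> STOP

Answer: MIPNE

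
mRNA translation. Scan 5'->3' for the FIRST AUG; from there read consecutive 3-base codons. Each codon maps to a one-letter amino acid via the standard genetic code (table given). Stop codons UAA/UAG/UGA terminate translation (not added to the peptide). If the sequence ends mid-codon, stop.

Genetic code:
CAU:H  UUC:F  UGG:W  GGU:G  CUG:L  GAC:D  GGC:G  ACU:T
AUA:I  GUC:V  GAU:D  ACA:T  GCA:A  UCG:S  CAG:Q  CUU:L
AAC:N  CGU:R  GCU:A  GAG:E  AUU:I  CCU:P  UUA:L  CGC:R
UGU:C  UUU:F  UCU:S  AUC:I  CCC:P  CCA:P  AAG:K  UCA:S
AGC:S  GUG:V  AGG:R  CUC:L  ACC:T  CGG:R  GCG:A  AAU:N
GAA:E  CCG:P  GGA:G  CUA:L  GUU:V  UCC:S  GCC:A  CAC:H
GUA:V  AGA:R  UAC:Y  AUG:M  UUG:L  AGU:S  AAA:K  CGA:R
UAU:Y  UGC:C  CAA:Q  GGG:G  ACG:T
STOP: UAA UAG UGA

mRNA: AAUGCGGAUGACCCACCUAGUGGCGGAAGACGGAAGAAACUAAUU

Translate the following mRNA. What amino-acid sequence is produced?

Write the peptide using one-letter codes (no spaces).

Answer: MRMTHLVAEDGRN

Derivation:
start AUG at pos 1
pos 1: AUG -> M; peptide=M
pos 4: CGG -> R; peptide=MR
pos 7: AUG -> M; peptide=MRM
pos 10: ACC -> T; peptide=MRMT
pos 13: CAC -> H; peptide=MRMTH
pos 16: CUA -> L; peptide=MRMTHL
pos 19: GUG -> V; peptide=MRMTHLV
pos 22: GCG -> A; peptide=MRMTHLVA
pos 25: GAA -> E; peptide=MRMTHLVAE
pos 28: GAC -> D; peptide=MRMTHLVAED
pos 31: GGA -> G; peptide=MRMTHLVAEDG
pos 34: AGA -> R; peptide=MRMTHLVAEDGR
pos 37: AAC -> N; peptide=MRMTHLVAEDGRN
pos 40: UAA -> STOP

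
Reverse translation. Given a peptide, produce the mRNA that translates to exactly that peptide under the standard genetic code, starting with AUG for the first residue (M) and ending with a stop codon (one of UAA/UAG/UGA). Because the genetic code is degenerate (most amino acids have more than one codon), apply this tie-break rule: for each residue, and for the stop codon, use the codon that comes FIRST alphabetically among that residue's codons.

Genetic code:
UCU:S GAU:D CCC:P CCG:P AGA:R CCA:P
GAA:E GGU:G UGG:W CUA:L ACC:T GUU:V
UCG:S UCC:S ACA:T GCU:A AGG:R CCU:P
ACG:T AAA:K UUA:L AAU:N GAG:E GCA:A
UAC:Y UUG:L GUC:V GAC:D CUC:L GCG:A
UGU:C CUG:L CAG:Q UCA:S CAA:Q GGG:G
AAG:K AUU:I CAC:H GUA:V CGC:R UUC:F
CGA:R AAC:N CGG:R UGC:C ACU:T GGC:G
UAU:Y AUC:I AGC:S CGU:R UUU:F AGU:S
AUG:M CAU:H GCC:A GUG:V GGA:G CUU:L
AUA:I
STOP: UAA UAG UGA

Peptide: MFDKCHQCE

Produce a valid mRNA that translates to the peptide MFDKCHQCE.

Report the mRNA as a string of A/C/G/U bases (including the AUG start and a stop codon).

Answer: mRNA: AUGUUCGACAAAUGCCACCAAUGCGAAUAA

Derivation:
residue 1: M -> AUG (start codon)
residue 2: F codons sorted = UUC,UUU -> pick first = UUC
residue 3: D codons sorted = GAC,GAU -> pick first = GAC
residue 4: K codons sorted = AAA,AAG -> pick first = AAA
residue 5: C codons sorted = UGC,UGU -> pick first = UGC
residue 6: H codons sorted = CAC,CAU -> pick first = CAC
residue 7: Q codons sorted = CAA,CAG -> pick first = CAA
residue 8: C codons sorted = UGC,UGU -> pick first = UGC
residue 9: E codons sorted = GAA,GAG -> pick first = GAA
terminator: stop codons sorted = UAA,UAG,UGA -> pick first = UAA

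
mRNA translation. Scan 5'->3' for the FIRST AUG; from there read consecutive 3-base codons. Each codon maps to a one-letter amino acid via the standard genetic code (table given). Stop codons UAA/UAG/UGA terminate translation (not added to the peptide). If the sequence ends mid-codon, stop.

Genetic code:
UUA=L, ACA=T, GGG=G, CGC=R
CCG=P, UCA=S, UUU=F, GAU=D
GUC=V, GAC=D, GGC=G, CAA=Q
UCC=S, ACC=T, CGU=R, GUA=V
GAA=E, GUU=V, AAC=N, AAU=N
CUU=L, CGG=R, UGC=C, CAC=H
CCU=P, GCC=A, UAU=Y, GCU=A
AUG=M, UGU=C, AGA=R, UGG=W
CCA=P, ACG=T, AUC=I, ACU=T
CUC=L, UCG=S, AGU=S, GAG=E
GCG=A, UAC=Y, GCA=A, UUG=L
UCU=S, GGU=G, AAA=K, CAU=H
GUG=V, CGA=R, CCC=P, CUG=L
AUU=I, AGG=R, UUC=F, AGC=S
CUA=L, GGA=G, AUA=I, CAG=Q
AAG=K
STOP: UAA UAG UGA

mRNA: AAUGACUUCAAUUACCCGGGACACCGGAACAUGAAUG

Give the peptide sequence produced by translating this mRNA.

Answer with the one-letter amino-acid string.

start AUG at pos 1
pos 1: AUG -> M; peptide=M
pos 4: ACU -> T; peptide=MT
pos 7: UCA -> S; peptide=MTS
pos 10: AUU -> I; peptide=MTSI
pos 13: ACC -> T; peptide=MTSIT
pos 16: CGG -> R; peptide=MTSITR
pos 19: GAC -> D; peptide=MTSITRD
pos 22: ACC -> T; peptide=MTSITRDT
pos 25: GGA -> G; peptide=MTSITRDTG
pos 28: ACA -> T; peptide=MTSITRDTGT
pos 31: UGA -> STOP

Answer: MTSITRDTGT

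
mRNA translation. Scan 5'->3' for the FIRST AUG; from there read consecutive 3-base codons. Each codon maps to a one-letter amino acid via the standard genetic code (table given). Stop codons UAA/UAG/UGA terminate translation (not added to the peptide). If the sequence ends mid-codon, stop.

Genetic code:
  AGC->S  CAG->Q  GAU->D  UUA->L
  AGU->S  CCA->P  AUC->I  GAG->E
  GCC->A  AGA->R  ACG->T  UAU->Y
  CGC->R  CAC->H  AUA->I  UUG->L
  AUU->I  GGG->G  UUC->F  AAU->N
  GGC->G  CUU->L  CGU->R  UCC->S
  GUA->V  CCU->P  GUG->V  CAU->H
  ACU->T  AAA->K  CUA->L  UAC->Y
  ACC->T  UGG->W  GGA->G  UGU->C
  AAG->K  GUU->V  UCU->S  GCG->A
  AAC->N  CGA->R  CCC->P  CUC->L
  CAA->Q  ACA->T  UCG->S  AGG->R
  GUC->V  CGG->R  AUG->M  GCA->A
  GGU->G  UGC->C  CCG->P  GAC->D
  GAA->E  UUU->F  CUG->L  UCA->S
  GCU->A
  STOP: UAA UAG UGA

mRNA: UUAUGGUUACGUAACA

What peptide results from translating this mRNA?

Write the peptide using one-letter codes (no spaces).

start AUG at pos 2
pos 2: AUG -> M; peptide=M
pos 5: GUU -> V; peptide=MV
pos 8: ACG -> T; peptide=MVT
pos 11: UAA -> STOP

Answer: MVT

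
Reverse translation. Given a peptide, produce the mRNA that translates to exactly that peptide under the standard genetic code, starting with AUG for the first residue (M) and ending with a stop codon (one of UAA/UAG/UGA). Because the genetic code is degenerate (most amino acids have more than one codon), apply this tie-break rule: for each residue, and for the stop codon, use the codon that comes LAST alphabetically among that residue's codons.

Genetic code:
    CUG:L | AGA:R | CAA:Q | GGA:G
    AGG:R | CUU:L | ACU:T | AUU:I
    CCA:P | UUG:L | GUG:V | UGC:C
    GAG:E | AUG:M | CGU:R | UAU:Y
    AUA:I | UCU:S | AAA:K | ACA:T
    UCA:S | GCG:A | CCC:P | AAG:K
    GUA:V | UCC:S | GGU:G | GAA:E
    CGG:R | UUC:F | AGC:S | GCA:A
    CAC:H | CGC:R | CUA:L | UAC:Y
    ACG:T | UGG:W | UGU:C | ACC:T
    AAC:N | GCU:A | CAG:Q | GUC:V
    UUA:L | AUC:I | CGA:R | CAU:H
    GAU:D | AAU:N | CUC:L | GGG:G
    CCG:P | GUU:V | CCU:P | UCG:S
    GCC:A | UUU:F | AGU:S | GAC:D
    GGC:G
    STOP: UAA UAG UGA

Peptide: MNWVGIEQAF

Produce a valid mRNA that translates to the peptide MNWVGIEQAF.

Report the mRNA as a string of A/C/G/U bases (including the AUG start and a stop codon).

Answer: mRNA: AUGAAUUGGGUUGGUAUUGAGCAGGCUUUUUGA

Derivation:
residue 1: M -> AUG (start codon)
residue 2: N codons sorted = AAC,AAU -> pick last = AAU
residue 3: W -> UGG (only codon)
residue 4: V codons sorted = GUA,GUC,GUG,GUU -> pick last = GUU
residue 5: G codons sorted = GGA,GGC,GGG,GGU -> pick last = GGU
residue 6: I codons sorted = AUA,AUC,AUU -> pick last = AUU
residue 7: E codons sorted = GAA,GAG -> pick last = GAG
residue 8: Q codons sorted = CAA,CAG -> pick last = CAG
residue 9: A codons sorted = GCA,GCC,GCG,GCU -> pick last = GCU
residue 10: F codons sorted = UUC,UUU -> pick last = UUU
terminator: stop codons sorted = UAA,UAG,UGA -> pick last = UGA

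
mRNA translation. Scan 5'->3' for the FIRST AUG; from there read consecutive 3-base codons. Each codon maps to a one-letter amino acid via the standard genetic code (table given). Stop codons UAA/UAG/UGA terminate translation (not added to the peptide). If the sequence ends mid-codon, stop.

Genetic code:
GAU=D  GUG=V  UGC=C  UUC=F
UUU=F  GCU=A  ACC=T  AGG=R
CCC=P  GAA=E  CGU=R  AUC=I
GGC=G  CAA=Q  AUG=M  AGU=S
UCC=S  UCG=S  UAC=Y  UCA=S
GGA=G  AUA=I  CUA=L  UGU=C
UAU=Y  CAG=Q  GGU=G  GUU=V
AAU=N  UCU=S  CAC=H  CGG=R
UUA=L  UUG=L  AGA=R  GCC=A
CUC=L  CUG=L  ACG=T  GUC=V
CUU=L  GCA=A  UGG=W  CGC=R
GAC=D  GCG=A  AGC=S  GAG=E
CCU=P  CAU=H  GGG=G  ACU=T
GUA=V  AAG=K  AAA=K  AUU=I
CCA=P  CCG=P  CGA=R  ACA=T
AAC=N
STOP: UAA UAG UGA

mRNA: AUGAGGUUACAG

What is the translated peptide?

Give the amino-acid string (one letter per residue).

Answer: MRLQ

Derivation:
start AUG at pos 0
pos 0: AUG -> M; peptide=M
pos 3: AGG -> R; peptide=MR
pos 6: UUA -> L; peptide=MRL
pos 9: CAG -> Q; peptide=MRLQ
pos 12: only 0 nt remain (<3), stop (end of mRNA)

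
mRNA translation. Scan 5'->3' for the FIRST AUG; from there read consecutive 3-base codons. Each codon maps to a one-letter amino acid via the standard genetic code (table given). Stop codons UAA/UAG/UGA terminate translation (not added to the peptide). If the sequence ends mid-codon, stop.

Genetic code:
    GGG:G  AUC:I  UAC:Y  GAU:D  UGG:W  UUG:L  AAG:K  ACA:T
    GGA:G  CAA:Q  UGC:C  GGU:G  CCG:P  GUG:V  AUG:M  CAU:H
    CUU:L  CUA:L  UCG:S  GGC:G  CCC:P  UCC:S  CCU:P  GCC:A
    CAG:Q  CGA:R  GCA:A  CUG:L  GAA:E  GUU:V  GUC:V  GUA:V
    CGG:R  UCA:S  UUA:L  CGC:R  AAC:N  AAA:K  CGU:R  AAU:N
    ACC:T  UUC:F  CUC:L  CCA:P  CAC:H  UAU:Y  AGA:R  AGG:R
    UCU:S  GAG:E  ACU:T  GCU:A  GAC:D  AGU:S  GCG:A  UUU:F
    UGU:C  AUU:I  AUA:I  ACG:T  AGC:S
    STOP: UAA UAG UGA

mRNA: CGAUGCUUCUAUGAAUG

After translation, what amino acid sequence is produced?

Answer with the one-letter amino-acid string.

start AUG at pos 2
pos 2: AUG -> M; peptide=M
pos 5: CUU -> L; peptide=ML
pos 8: CUA -> L; peptide=MLL
pos 11: UGA -> STOP

Answer: MLL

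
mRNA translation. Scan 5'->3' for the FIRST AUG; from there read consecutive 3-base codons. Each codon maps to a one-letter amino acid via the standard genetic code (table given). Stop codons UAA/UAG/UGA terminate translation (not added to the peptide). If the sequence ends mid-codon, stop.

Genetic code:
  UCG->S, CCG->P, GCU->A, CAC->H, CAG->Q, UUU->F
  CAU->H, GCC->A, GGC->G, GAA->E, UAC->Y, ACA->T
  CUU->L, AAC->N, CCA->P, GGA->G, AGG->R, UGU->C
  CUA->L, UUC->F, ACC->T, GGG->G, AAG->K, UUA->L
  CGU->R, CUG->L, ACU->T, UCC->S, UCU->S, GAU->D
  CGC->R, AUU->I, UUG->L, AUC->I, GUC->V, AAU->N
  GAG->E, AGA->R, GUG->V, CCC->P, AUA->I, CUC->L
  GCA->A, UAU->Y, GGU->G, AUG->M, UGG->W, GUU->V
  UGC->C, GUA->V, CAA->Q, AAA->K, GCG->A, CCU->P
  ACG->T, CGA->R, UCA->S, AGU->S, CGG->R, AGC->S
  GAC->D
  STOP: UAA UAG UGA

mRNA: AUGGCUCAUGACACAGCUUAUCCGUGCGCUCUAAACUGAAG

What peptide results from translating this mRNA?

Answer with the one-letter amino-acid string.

Answer: MAHDTAYPCALN

Derivation:
start AUG at pos 0
pos 0: AUG -> M; peptide=M
pos 3: GCU -> A; peptide=MA
pos 6: CAU -> H; peptide=MAH
pos 9: GAC -> D; peptide=MAHD
pos 12: ACA -> T; peptide=MAHDT
pos 15: GCU -> A; peptide=MAHDTA
pos 18: UAU -> Y; peptide=MAHDTAY
pos 21: CCG -> P; peptide=MAHDTAYP
pos 24: UGC -> C; peptide=MAHDTAYPC
pos 27: GCU -> A; peptide=MAHDTAYPCA
pos 30: CUA -> L; peptide=MAHDTAYPCAL
pos 33: AAC -> N; peptide=MAHDTAYPCALN
pos 36: UGA -> STOP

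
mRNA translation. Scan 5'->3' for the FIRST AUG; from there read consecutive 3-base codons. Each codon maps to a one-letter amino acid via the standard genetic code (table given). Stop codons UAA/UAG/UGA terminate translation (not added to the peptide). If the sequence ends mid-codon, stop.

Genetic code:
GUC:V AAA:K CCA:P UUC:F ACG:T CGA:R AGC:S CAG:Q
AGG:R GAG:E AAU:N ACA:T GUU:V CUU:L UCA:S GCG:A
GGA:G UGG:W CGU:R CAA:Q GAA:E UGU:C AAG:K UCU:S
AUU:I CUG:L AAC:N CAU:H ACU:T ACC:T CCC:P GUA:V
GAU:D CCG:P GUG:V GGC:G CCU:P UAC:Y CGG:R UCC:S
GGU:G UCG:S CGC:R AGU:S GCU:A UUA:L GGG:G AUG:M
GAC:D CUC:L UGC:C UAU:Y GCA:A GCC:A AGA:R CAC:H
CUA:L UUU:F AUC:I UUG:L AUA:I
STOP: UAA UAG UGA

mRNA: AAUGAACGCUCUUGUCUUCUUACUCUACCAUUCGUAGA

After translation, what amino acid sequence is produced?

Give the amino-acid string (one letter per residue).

Answer: MNALVFLLYHS

Derivation:
start AUG at pos 1
pos 1: AUG -> M; peptide=M
pos 4: AAC -> N; peptide=MN
pos 7: GCU -> A; peptide=MNA
pos 10: CUU -> L; peptide=MNAL
pos 13: GUC -> V; peptide=MNALV
pos 16: UUC -> F; peptide=MNALVF
pos 19: UUA -> L; peptide=MNALVFL
pos 22: CUC -> L; peptide=MNALVFLL
pos 25: UAC -> Y; peptide=MNALVFLLY
pos 28: CAU -> H; peptide=MNALVFLLYH
pos 31: UCG -> S; peptide=MNALVFLLYHS
pos 34: UAG -> STOP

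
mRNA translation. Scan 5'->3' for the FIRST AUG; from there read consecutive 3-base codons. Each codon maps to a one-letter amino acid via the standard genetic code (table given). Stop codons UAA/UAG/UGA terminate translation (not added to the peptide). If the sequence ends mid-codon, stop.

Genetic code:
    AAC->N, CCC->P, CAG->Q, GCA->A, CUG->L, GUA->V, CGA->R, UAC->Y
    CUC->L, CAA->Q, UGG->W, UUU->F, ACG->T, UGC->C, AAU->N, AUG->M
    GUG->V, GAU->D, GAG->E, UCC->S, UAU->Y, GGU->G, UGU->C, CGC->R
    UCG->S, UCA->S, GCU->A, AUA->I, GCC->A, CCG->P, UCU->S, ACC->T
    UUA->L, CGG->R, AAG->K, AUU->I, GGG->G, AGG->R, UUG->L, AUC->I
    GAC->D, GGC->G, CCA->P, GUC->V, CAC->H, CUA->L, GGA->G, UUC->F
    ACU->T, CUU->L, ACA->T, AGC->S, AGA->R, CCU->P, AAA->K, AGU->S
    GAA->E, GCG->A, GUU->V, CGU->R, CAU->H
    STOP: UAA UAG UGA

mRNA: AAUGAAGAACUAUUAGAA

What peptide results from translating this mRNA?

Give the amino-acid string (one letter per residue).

Answer: MKNY

Derivation:
start AUG at pos 1
pos 1: AUG -> M; peptide=M
pos 4: AAG -> K; peptide=MK
pos 7: AAC -> N; peptide=MKN
pos 10: UAU -> Y; peptide=MKNY
pos 13: UAG -> STOP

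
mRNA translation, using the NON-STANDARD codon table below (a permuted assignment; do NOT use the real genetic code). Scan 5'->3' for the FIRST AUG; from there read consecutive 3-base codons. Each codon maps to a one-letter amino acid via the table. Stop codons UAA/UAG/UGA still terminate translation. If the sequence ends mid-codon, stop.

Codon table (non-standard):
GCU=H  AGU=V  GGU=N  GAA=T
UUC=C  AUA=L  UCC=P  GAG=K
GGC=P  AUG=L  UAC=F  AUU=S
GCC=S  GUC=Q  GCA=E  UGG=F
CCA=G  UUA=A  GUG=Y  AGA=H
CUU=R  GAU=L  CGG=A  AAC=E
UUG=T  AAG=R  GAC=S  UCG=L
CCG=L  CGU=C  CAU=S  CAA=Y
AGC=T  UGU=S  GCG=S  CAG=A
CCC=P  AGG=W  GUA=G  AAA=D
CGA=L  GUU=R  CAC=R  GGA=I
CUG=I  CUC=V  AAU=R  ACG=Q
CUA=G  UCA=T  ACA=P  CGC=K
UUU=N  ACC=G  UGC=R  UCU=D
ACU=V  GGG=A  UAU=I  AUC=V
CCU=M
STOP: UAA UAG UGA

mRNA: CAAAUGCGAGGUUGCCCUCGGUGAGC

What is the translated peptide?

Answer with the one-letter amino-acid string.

start AUG at pos 3
pos 3: AUG -> L; peptide=L
pos 6: CGA -> L; peptide=LL
pos 9: GGU -> N; peptide=LLN
pos 12: UGC -> R; peptide=LLNR
pos 15: CCU -> M; peptide=LLNRM
pos 18: CGG -> A; peptide=LLNRMA
pos 21: UGA -> STOP

Answer: LLNRMA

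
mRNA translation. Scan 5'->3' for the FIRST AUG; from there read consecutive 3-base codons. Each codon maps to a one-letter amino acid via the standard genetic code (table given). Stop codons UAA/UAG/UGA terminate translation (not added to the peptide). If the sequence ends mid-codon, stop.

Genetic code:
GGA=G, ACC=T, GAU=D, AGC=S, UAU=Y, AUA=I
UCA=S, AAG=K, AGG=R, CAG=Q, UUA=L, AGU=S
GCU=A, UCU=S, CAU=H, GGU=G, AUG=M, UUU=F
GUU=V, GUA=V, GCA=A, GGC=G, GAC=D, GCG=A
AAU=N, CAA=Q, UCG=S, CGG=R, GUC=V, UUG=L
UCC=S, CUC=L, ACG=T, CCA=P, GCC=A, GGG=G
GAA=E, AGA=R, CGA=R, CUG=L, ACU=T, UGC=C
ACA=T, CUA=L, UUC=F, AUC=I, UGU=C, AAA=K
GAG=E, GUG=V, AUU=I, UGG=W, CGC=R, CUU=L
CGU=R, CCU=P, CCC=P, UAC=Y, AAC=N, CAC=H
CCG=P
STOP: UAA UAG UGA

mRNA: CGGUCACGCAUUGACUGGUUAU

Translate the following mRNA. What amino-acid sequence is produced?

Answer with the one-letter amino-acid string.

no AUG start codon found

Answer: (empty: no AUG start codon)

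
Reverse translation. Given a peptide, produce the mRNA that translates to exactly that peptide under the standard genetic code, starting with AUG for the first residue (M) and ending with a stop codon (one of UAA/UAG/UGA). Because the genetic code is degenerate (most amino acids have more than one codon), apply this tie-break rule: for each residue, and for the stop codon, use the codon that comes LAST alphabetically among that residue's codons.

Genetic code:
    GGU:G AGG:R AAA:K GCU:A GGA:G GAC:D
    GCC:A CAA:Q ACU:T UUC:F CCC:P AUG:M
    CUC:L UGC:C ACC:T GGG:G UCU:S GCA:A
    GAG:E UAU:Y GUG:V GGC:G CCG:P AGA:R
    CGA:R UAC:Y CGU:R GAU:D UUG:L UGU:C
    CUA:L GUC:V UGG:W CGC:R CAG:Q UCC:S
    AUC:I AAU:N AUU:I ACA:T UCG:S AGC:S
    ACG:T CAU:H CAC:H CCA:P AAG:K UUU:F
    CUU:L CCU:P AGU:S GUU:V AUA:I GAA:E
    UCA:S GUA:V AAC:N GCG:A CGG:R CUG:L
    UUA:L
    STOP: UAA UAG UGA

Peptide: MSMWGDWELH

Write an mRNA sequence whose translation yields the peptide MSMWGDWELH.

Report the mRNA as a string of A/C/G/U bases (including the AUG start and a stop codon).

residue 1: M -> AUG (start codon)
residue 2: S codons sorted = AGC,AGU,UCA,UCC,UCG,UCU -> pick last = UCU
residue 3: M -> AUG (only codon)
residue 4: W -> UGG (only codon)
residue 5: G codons sorted = GGA,GGC,GGG,GGU -> pick last = GGU
residue 6: D codons sorted = GAC,GAU -> pick last = GAU
residue 7: W -> UGG (only codon)
residue 8: E codons sorted = GAA,GAG -> pick last = GAG
residue 9: L codons sorted = CUA,CUC,CUG,CUU,UUA,UUG -> pick last = UUG
residue 10: H codons sorted = CAC,CAU -> pick last = CAU
terminator: stop codons sorted = UAA,UAG,UGA -> pick last = UGA

Answer: mRNA: AUGUCUAUGUGGGGUGAUUGGGAGUUGCAUUGA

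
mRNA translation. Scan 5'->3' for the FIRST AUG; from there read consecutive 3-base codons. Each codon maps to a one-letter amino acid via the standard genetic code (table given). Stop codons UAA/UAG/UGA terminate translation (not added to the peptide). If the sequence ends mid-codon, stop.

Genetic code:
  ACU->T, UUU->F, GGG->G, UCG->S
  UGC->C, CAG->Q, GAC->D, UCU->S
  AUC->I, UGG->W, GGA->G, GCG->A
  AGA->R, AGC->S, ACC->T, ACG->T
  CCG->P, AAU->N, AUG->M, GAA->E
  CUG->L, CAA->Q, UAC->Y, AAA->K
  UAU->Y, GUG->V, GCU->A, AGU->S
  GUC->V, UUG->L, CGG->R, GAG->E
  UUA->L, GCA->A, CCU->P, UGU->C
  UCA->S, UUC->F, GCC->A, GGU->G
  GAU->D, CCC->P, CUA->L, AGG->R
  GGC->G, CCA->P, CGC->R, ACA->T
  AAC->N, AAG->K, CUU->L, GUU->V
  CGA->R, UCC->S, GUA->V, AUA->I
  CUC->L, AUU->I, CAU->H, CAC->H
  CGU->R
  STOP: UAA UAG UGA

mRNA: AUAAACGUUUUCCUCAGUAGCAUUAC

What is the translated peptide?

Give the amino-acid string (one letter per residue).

no AUG start codon found

Answer: (empty: no AUG start codon)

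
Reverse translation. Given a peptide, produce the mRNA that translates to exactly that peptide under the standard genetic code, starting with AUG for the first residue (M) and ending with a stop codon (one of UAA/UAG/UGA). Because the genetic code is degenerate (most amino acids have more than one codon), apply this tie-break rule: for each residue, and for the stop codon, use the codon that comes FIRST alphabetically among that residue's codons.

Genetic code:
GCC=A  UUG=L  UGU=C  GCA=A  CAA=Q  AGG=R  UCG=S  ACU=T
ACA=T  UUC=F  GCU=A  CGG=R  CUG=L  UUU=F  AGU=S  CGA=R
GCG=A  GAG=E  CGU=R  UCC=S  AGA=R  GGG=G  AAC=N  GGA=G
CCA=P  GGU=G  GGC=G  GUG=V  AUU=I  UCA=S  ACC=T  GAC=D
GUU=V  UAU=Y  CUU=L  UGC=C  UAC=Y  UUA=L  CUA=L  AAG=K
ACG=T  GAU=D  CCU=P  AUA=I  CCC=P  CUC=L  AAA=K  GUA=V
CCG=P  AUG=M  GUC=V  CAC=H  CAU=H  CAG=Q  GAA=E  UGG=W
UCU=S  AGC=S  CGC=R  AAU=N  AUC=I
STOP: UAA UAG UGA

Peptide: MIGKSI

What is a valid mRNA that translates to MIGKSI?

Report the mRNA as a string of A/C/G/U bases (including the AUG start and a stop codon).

residue 1: M -> AUG (start codon)
residue 2: I codons sorted = AUA,AUC,AUU -> pick first = AUA
residue 3: G codons sorted = GGA,GGC,GGG,GGU -> pick first = GGA
residue 4: K codons sorted = AAA,AAG -> pick first = AAA
residue 5: S codons sorted = AGC,AGU,UCA,UCC,UCG,UCU -> pick first = AGC
residue 6: I codons sorted = AUA,AUC,AUU -> pick first = AUA
terminator: stop codons sorted = UAA,UAG,UGA -> pick first = UAA

Answer: mRNA: AUGAUAGGAAAAAGCAUAUAA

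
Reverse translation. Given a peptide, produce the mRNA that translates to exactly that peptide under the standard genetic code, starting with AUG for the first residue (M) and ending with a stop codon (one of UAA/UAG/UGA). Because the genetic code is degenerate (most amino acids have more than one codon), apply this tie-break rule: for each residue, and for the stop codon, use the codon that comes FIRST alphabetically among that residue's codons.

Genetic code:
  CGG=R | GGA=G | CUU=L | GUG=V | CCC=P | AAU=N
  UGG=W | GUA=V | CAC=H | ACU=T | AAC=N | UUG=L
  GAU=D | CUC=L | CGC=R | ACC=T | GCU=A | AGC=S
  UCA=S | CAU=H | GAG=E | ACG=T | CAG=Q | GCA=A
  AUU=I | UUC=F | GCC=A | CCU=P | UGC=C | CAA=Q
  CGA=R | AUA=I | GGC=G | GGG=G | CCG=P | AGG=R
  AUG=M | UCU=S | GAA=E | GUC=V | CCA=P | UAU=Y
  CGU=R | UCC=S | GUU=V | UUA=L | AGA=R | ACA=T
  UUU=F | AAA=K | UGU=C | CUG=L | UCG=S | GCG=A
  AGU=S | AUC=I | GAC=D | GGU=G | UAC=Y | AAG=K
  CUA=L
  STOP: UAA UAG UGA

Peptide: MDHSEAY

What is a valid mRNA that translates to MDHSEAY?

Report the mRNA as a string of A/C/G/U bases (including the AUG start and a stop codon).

Answer: mRNA: AUGGACCACAGCGAAGCAUACUAA

Derivation:
residue 1: M -> AUG (start codon)
residue 2: D codons sorted = GAC,GAU -> pick first = GAC
residue 3: H codons sorted = CAC,CAU -> pick first = CAC
residue 4: S codons sorted = AGC,AGU,UCA,UCC,UCG,UCU -> pick first = AGC
residue 5: E codons sorted = GAA,GAG -> pick first = GAA
residue 6: A codons sorted = GCA,GCC,GCG,GCU -> pick first = GCA
residue 7: Y codons sorted = UAC,UAU -> pick first = UAC
terminator: stop codons sorted = UAA,UAG,UGA -> pick first = UAA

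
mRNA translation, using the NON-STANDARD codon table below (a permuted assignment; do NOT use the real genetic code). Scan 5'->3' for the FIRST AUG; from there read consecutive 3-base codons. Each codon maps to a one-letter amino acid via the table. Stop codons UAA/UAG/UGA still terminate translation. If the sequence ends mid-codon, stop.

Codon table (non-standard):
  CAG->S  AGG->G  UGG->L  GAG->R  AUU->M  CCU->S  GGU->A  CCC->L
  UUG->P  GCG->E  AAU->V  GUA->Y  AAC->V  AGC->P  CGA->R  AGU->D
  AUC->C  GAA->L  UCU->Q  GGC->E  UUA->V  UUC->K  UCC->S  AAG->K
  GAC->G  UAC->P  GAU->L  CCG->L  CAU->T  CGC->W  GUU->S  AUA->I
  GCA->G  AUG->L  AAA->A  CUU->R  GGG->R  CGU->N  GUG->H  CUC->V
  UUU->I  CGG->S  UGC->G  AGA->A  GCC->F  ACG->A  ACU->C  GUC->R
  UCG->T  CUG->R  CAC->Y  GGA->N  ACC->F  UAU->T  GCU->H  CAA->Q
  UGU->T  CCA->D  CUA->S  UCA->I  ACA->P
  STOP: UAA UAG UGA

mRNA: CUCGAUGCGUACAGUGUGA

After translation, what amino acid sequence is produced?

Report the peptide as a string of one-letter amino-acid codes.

start AUG at pos 4
pos 4: AUG -> L; peptide=L
pos 7: CGU -> N; peptide=LN
pos 10: ACA -> P; peptide=LNP
pos 13: GUG -> H; peptide=LNPH
pos 16: UGA -> STOP

Answer: LNPH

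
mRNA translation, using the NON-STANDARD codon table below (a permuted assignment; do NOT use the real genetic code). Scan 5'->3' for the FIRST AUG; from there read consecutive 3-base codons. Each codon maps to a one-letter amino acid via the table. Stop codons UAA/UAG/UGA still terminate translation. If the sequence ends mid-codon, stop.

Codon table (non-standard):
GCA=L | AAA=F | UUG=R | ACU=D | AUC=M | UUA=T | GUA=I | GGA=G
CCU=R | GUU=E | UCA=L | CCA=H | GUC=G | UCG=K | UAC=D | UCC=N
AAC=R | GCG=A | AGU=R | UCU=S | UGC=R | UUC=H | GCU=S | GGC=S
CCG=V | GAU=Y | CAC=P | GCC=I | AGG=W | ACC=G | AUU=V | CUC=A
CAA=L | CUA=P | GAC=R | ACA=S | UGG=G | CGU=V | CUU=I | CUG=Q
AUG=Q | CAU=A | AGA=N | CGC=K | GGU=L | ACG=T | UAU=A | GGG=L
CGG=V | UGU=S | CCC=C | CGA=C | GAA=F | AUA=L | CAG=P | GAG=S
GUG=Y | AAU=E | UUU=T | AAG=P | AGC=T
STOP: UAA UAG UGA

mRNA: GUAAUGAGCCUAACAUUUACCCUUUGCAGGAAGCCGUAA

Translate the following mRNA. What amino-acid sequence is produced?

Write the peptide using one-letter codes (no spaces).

start AUG at pos 3
pos 3: AUG -> Q; peptide=Q
pos 6: AGC -> T; peptide=QT
pos 9: CUA -> P; peptide=QTP
pos 12: ACA -> S; peptide=QTPS
pos 15: UUU -> T; peptide=QTPST
pos 18: ACC -> G; peptide=QTPSTG
pos 21: CUU -> I; peptide=QTPSTGI
pos 24: UGC -> R; peptide=QTPSTGIR
pos 27: AGG -> W; peptide=QTPSTGIRW
pos 30: AAG -> P; peptide=QTPSTGIRWP
pos 33: CCG -> V; peptide=QTPSTGIRWPV
pos 36: UAA -> STOP

Answer: QTPSTGIRWPV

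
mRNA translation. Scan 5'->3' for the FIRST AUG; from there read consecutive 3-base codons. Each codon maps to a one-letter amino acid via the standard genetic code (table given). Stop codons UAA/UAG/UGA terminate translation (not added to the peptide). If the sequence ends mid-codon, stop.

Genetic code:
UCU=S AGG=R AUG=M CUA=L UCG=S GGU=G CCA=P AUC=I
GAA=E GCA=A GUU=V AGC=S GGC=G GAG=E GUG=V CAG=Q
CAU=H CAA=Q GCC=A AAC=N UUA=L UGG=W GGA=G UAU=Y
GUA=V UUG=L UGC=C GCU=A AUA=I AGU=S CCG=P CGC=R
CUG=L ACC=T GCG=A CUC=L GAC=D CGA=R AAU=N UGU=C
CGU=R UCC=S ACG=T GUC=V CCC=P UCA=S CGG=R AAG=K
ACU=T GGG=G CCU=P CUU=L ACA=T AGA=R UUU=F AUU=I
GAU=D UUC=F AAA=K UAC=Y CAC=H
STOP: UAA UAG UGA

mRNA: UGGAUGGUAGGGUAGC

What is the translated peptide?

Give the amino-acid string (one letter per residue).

start AUG at pos 3
pos 3: AUG -> M; peptide=M
pos 6: GUA -> V; peptide=MV
pos 9: GGG -> G; peptide=MVG
pos 12: UAG -> STOP

Answer: MVG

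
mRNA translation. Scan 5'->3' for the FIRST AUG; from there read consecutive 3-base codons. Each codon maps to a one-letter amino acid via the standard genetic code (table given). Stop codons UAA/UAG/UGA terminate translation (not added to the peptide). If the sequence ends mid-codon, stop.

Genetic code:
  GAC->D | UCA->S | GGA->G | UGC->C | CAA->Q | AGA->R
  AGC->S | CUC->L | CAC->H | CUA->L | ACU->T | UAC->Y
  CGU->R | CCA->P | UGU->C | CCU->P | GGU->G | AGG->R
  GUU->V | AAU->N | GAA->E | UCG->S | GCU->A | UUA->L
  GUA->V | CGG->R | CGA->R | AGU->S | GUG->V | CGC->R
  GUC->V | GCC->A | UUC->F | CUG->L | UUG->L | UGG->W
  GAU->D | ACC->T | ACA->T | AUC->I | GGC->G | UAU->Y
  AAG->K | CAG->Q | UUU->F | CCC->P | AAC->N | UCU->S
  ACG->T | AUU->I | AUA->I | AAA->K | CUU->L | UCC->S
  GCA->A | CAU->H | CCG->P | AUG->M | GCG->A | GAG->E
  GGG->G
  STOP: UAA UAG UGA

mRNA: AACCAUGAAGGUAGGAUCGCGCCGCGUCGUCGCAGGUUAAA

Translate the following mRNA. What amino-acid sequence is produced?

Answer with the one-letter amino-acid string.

Answer: MKVGSRRVVAG

Derivation:
start AUG at pos 4
pos 4: AUG -> M; peptide=M
pos 7: AAG -> K; peptide=MK
pos 10: GUA -> V; peptide=MKV
pos 13: GGA -> G; peptide=MKVG
pos 16: UCG -> S; peptide=MKVGS
pos 19: CGC -> R; peptide=MKVGSR
pos 22: CGC -> R; peptide=MKVGSRR
pos 25: GUC -> V; peptide=MKVGSRRV
pos 28: GUC -> V; peptide=MKVGSRRVV
pos 31: GCA -> A; peptide=MKVGSRRVVA
pos 34: GGU -> G; peptide=MKVGSRRVVAG
pos 37: UAA -> STOP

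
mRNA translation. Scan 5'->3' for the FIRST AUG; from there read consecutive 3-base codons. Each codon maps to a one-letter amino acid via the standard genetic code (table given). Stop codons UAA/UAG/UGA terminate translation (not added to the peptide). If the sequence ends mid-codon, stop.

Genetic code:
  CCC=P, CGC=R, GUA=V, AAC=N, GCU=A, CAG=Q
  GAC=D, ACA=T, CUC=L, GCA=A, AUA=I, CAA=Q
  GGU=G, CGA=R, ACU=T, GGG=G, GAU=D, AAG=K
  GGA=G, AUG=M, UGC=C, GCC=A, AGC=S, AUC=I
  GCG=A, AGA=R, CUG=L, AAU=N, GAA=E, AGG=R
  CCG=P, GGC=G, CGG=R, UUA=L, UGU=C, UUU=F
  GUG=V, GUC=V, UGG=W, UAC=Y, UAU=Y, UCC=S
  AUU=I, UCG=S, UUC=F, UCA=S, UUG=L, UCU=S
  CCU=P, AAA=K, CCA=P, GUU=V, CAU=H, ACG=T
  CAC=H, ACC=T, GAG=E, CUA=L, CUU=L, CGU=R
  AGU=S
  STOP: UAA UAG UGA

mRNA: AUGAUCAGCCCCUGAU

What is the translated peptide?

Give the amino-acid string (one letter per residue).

Answer: MISP

Derivation:
start AUG at pos 0
pos 0: AUG -> M; peptide=M
pos 3: AUC -> I; peptide=MI
pos 6: AGC -> S; peptide=MIS
pos 9: CCC -> P; peptide=MISP
pos 12: UGA -> STOP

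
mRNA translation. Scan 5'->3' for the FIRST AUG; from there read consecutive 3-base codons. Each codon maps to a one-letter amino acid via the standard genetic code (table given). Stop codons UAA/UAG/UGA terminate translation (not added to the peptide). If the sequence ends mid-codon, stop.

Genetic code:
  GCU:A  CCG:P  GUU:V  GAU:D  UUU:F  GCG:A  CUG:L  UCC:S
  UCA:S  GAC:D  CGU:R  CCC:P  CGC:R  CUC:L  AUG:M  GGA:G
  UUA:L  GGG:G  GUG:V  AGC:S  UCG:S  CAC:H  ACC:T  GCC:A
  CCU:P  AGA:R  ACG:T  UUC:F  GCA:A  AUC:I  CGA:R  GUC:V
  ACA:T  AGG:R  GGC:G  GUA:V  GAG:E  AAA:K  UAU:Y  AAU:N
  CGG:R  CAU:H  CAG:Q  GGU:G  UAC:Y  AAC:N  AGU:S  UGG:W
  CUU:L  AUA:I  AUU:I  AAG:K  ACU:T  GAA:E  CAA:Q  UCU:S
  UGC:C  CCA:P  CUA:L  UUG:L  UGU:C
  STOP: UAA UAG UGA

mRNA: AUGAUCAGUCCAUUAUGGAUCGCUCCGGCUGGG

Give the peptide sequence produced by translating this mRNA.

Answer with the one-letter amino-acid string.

start AUG at pos 0
pos 0: AUG -> M; peptide=M
pos 3: AUC -> I; peptide=MI
pos 6: AGU -> S; peptide=MIS
pos 9: CCA -> P; peptide=MISP
pos 12: UUA -> L; peptide=MISPL
pos 15: UGG -> W; peptide=MISPLW
pos 18: AUC -> I; peptide=MISPLWI
pos 21: GCU -> A; peptide=MISPLWIA
pos 24: CCG -> P; peptide=MISPLWIAP
pos 27: GCU -> A; peptide=MISPLWIAPA
pos 30: GGG -> G; peptide=MISPLWIAPAG
pos 33: only 0 nt remain (<3), stop (end of mRNA)

Answer: MISPLWIAPAG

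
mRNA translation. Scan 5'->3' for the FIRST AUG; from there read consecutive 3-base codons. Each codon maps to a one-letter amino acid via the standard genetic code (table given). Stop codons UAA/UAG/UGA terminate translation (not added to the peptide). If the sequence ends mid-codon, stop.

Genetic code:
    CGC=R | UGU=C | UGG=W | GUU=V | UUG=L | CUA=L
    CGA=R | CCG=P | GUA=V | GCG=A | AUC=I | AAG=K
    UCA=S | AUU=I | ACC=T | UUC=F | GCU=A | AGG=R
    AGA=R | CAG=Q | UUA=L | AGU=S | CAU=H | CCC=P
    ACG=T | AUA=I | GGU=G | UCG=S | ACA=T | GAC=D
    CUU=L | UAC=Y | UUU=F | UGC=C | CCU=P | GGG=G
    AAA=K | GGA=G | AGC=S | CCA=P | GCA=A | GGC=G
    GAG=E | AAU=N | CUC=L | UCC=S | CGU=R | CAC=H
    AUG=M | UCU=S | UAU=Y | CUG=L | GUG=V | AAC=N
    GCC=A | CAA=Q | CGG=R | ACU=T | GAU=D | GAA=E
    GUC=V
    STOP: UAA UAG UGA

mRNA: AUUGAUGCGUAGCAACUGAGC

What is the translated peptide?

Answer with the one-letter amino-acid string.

start AUG at pos 4
pos 4: AUG -> M; peptide=M
pos 7: CGU -> R; peptide=MR
pos 10: AGC -> S; peptide=MRS
pos 13: AAC -> N; peptide=MRSN
pos 16: UGA -> STOP

Answer: MRSN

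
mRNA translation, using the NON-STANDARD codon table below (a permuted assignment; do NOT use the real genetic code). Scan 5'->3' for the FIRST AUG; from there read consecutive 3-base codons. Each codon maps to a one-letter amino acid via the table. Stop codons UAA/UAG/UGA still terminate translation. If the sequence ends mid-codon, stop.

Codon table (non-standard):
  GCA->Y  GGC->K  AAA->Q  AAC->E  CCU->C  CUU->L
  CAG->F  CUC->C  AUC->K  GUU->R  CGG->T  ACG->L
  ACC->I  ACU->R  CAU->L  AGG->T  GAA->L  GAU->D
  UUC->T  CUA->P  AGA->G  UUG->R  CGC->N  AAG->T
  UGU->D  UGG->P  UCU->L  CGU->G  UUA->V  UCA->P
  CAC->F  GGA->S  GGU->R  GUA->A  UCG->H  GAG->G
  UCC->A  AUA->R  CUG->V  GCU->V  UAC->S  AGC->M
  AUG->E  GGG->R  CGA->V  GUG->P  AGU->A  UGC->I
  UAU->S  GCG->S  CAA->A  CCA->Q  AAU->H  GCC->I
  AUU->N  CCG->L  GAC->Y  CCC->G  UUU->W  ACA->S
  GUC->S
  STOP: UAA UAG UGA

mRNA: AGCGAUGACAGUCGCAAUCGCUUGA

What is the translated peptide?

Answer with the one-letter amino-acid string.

Answer: ESSYKV

Derivation:
start AUG at pos 4
pos 4: AUG -> E; peptide=E
pos 7: ACA -> S; peptide=ES
pos 10: GUC -> S; peptide=ESS
pos 13: GCA -> Y; peptide=ESSY
pos 16: AUC -> K; peptide=ESSYK
pos 19: GCU -> V; peptide=ESSYKV
pos 22: UGA -> STOP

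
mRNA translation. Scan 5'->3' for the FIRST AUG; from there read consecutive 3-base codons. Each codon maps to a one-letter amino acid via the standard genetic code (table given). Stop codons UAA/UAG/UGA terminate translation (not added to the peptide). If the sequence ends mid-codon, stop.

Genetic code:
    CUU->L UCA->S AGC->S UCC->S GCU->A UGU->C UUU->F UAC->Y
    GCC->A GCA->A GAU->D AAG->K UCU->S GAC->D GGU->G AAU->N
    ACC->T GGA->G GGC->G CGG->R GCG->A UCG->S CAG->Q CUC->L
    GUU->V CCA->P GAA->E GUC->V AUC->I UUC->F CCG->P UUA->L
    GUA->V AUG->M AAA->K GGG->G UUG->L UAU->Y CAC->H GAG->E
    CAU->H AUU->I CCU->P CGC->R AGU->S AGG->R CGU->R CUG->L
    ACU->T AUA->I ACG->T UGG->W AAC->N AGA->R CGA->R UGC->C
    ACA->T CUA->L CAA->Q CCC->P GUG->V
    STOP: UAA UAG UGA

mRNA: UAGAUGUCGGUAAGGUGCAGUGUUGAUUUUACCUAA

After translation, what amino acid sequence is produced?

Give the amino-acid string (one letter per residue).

start AUG at pos 3
pos 3: AUG -> M; peptide=M
pos 6: UCG -> S; peptide=MS
pos 9: GUA -> V; peptide=MSV
pos 12: AGG -> R; peptide=MSVR
pos 15: UGC -> C; peptide=MSVRC
pos 18: AGU -> S; peptide=MSVRCS
pos 21: GUU -> V; peptide=MSVRCSV
pos 24: GAU -> D; peptide=MSVRCSVD
pos 27: UUU -> F; peptide=MSVRCSVDF
pos 30: ACC -> T; peptide=MSVRCSVDFT
pos 33: UAA -> STOP

Answer: MSVRCSVDFT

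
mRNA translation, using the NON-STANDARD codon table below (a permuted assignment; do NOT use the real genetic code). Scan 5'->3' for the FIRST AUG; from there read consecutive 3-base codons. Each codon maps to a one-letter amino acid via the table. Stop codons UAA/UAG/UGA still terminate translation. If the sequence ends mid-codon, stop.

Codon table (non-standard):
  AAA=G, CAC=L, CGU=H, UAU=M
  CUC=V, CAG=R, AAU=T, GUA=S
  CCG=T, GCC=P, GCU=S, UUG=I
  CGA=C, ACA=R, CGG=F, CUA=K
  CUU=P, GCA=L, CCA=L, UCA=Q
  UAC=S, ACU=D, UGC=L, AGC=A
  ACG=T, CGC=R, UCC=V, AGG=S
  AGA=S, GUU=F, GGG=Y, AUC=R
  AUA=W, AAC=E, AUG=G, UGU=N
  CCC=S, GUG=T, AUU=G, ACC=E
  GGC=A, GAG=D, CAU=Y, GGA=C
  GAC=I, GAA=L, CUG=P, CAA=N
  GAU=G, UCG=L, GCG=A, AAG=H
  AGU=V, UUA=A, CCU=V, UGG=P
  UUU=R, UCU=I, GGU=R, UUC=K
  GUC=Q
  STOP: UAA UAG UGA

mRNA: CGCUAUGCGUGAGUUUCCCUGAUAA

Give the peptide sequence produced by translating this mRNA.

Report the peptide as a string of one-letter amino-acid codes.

start AUG at pos 4
pos 4: AUG -> G; peptide=G
pos 7: CGU -> H; peptide=GH
pos 10: GAG -> D; peptide=GHD
pos 13: UUU -> R; peptide=GHDR
pos 16: CCC -> S; peptide=GHDRS
pos 19: UGA -> STOP

Answer: GHDRS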